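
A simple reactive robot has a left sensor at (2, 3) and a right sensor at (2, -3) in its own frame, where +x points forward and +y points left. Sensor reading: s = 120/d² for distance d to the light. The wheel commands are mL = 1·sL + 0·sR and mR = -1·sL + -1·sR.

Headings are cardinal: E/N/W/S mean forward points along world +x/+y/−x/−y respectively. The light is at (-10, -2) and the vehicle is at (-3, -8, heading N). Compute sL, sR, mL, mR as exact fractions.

15/4 30/29 15/4 -555/116

left sensor world pos  = (-6, -6); dL² = 32
right sensor world pos = (0, -6); dR² = 116
sL = 120/32 = 15/4
sR = 120/116 = 30/29
mL = 1·sL + 0·sR = 15/4
mR = -1·sL + -1·sR = -555/116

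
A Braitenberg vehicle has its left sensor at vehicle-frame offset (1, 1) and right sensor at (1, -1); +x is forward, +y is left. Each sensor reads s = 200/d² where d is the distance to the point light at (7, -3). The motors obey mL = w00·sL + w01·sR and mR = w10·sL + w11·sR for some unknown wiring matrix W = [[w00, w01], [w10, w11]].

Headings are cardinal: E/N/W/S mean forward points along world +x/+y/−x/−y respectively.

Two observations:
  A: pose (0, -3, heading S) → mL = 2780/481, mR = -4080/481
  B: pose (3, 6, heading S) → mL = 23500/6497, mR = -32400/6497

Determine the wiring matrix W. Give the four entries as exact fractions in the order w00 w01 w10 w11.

obs A: pose=(0,-3,S) → sL=200/37, sR=40/13, mL=2780/481, mR=-4080/481
obs B: pose=(3,6,S) → sL=200/73, sR=200/89, mL=23500/6497, mR=-32400/6497
sensor matrix S = [[200/37, 40/13], [200/73, 200/89]]; det S = 11616000/3125057
solve [mL_A; mL_B] = S·[w00; w01] and [mR_A; mR_B] = S·[w10; w11]:
  w00 = 1/2, w01 = 1, w10 = -1, w11 = -1

1/2 1 -1 -1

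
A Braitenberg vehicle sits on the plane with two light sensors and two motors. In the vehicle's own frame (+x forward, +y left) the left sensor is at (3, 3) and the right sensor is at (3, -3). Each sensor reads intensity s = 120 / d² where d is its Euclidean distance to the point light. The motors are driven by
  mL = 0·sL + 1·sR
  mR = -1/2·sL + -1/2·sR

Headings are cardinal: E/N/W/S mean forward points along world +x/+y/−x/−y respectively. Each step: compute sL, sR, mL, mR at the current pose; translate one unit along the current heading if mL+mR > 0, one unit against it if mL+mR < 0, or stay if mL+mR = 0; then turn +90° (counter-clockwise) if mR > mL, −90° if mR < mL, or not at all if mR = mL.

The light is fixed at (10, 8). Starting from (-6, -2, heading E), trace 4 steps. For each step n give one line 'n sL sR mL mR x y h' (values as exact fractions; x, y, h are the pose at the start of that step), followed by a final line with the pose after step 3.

n=0: pose=(-6,-2,E); sL=60/109, sR=60/169; mL=60/169, mR=-8340/18421; mL+mR=-1800/18421 → advance -1; mR−mL=-14880/18421 → turn -1·90°
n=1: pose=(-7,-2,S); sL=24/73, sR=120/569; mL=120/569, mR=-11208/41537; mL+mR=-2448/41537 → advance -1; mR−mL=-19968/41537 → turn -1·90°
n=2: pose=(-7,-1,W); sL=15/68, sR=30/109; mL=30/109, mR=-3675/14824; mL+mR=405/14824 → advance +1; mR−mL=-7755/14824 → turn -1·90°
n=3: pose=(-8,-1,N); sL=40/159, sR=40/87; mL=40/87, mR=-1640/4611; mL+mR=160/1537 → advance +1; mR−mL=-3760/4611 → turn -1·90°

0 60/109 60/169 60/169 -8340/18421 -6 -2 E
1 24/73 120/569 120/569 -11208/41537 -7 -2 S
2 15/68 30/109 30/109 -3675/14824 -7 -1 W
3 40/159 40/87 40/87 -1640/4611 -8 -1 N
final -8 0 E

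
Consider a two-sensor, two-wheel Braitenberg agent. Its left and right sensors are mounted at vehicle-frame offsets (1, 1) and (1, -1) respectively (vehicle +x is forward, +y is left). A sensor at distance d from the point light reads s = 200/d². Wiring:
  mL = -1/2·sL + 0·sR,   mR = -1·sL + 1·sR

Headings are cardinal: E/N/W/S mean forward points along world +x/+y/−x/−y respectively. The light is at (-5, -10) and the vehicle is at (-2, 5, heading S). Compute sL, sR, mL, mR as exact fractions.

50/53 1 -25/53 3/53

left sensor world pos  = (-1, 4); dL² = 212
right sensor world pos = (-3, 4); dR² = 200
sL = 200/212 = 50/53
sR = 200/200 = 1
mL = -1/2·sL + 0·sR = -25/53
mR = -1·sL + 1·sR = 3/53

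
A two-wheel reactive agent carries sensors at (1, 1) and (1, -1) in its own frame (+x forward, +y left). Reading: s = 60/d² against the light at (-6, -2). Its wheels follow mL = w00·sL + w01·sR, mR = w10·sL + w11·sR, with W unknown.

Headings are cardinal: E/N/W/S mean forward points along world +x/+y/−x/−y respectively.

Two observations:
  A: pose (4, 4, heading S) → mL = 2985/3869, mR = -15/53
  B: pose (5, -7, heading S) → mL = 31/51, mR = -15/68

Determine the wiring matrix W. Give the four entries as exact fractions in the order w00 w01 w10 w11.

1/2 1 0 -1/2

obs A: pose=(4,4,S) → sL=30/73, sR=30/53, mL=2985/3869, mR=-15/53
obs B: pose=(5,-7,S) → sL=1/3, sR=15/34, mL=31/51, mR=-15/68
sensor matrix S = [[30/73, 30/53], [1/3, 15/34]]; det S = -485/65773
solve [mL_A; mL_B] = S·[w00; w01] and [mR_A; mR_B] = S·[w10; w11]:
  w00 = 1/2, w01 = 1, w10 = 0, w11 = -1/2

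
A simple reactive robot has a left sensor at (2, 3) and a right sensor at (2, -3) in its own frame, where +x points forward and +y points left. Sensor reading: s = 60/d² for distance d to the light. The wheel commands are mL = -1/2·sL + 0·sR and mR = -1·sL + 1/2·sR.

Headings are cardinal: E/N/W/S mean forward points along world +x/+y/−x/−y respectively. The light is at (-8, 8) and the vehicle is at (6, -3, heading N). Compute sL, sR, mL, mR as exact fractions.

30/101 6/37 -15/101 -807/3737

left sensor world pos  = (3, -1); dL² = 202
right sensor world pos = (9, -1); dR² = 370
sL = 60/202 = 30/101
sR = 60/370 = 6/37
mL = -1/2·sL + 0·sR = -15/101
mR = -1·sL + 1/2·sR = -807/3737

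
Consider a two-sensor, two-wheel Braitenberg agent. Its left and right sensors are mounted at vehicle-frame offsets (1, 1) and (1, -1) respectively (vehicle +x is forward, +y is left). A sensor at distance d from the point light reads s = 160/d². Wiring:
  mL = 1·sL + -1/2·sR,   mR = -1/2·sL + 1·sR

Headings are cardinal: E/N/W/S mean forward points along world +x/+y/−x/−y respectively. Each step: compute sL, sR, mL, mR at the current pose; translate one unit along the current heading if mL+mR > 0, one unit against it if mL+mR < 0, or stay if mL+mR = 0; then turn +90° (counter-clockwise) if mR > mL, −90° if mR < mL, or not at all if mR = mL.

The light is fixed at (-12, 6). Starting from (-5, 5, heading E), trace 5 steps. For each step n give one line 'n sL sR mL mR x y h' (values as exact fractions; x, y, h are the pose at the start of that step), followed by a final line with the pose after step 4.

n=0: pose=(-5,5,E); sL=5/2, sR=40/17; mL=45/34, mR=75/68; mL+mR=165/68 → advance +1; mR−mL=-15/68 → turn -1·90°
n=1: pose=(-4,5,S); sL=32/17, sR=160/53; mL=336/901, mR=1872/901; mL+mR=2208/901 → advance +1; mR−mL=1536/901 → turn +1·90°
n=2: pose=(-4,4,E); sL=80/41, sR=16/9; mL=392/369, mR=296/369; mL+mR=688/369 → advance +1; mR−mL=-32/123 → turn -1·90°
n=3: pose=(-3,4,S); sL=160/109, sR=160/73; mL=2960/7957, mR=11600/7957; mL+mR=14560/7957 → advance +1; mR−mL=8640/7957 → turn +1·90°
n=4: pose=(-3,3,E); sL=20/13, sR=40/29; mL=320/377, mR=230/377; mL+mR=550/377 → advance +1; mR−mL=-90/377 → turn -1·90°

0 5/2 40/17 45/34 75/68 -5 5 E
1 32/17 160/53 336/901 1872/901 -4 5 S
2 80/41 16/9 392/369 296/369 -4 4 E
3 160/109 160/73 2960/7957 11600/7957 -3 4 S
4 20/13 40/29 320/377 230/377 -3 3 E
final -2 3 S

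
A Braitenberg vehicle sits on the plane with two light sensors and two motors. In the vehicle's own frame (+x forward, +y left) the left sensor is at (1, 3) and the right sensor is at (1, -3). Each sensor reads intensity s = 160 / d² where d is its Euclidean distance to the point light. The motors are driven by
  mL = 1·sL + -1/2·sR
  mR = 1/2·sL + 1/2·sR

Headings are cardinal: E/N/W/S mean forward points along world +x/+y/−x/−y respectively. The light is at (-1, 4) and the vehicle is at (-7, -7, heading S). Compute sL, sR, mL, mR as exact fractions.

left sensor world pos  = (-4, -8); dL² = 153
right sensor world pos = (-10, -8); dR² = 225
sL = 160/153 = 160/153
sR = 160/225 = 32/45
mL = 1·sL + -1/2·sR = 176/255
mR = 1/2·sL + 1/2·sR = 224/255

160/153 32/45 176/255 224/255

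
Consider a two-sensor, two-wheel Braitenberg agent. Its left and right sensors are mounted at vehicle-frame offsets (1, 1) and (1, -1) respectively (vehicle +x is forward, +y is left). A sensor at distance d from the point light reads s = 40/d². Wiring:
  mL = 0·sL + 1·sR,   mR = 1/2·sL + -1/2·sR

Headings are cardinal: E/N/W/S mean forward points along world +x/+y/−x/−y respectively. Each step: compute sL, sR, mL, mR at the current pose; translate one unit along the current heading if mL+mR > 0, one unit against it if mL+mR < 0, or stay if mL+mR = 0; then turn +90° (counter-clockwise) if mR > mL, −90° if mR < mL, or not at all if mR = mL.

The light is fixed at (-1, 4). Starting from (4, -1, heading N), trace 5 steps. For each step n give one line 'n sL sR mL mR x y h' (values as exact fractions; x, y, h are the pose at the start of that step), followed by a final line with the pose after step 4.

0 5/4 10/13 10/13 25/104 4 -1 N
1 8/9 40/61 40/61 64/549 4 0 E
2 20/37 4/5 4/5 -24/185 5 0 S
3 40/61 40/41 40/41 -400/2501 5 -1 W
4 5/4 10/13 10/13 25/104 4 -1 N
final 4 0 E

n=0: pose=(4,-1,N); sL=5/4, sR=10/13; mL=10/13, mR=25/104; mL+mR=105/104 → advance +1; mR−mL=-55/104 → turn -1·90°
n=1: pose=(4,0,E); sL=8/9, sR=40/61; mL=40/61, mR=64/549; mL+mR=424/549 → advance +1; mR−mL=-296/549 → turn -1·90°
n=2: pose=(5,0,S); sL=20/37, sR=4/5; mL=4/5, mR=-24/185; mL+mR=124/185 → advance +1; mR−mL=-172/185 → turn -1·90°
n=3: pose=(5,-1,W); sL=40/61, sR=40/41; mL=40/41, mR=-400/2501; mL+mR=2040/2501 → advance +1; mR−mL=-2840/2501 → turn -1·90°
n=4: pose=(4,-1,N); sL=5/4, sR=10/13; mL=10/13, mR=25/104; mL+mR=105/104 → advance +1; mR−mL=-55/104 → turn -1·90°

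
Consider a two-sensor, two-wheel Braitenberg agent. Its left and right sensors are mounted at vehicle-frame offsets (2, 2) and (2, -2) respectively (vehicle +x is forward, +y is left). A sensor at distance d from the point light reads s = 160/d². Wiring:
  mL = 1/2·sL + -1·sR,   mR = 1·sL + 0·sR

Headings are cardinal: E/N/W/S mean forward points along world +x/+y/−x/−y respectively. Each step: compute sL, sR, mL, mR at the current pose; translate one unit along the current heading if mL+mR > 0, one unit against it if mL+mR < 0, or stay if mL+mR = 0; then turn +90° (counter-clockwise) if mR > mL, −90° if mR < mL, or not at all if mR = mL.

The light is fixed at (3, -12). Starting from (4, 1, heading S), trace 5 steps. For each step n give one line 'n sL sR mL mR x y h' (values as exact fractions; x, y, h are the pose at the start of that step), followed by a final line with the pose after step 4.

n=0: pose=(4,1,S); sL=16/13, sR=80/61; mL=-552/793, mR=16/13; mL+mR=424/793 → advance +1; mR−mL=1528/793 → turn +1·90°
n=1: pose=(4,0,E); sL=32/41, sR=160/109; mL=-4816/4469, mR=32/41; mL+mR=-1328/4469 → advance -1; mR−mL=8304/4469 → turn +1·90°
n=2: pose=(3,0,N); sL=4/5, sR=4/5; mL=-2/5, mR=4/5; mL+mR=2/5 → advance +1; mR−mL=6/5 → turn +1·90°
n=3: pose=(3,1,W); sL=32/25, sR=160/229; mL=-336/5725, mR=32/25; mL+mR=6992/5725 → advance +1; mR−mL=7664/5725 → turn +1·90°
n=4: pose=(2,1,S); sL=80/61, sR=16/13; mL=-456/793, mR=80/61; mL+mR=584/793 → advance +1; mR−mL=1496/793 → turn +1·90°

0 16/13 80/61 -552/793 16/13 4 1 S
1 32/41 160/109 -4816/4469 32/41 4 0 E
2 4/5 4/5 -2/5 4/5 3 0 N
3 32/25 160/229 -336/5725 32/25 3 1 W
4 80/61 16/13 -456/793 80/61 2 1 S
final 2 0 E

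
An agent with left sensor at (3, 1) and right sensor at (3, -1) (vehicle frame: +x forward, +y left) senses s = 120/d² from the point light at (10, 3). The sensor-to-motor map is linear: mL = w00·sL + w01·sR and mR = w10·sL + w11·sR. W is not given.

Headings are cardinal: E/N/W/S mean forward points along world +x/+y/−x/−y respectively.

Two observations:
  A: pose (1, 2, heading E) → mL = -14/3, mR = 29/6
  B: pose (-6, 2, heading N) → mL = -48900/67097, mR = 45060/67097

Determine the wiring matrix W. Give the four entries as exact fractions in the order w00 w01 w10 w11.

-1/2 -1 1 1/2

obs A: pose=(1,2,E) → sL=10/3, sR=3, mL=-14/3, mR=29/6
obs B: pose=(-6,2,N) → sL=120/293, sR=120/229, mL=-48900/67097, mR=45060/67097
sensor matrix S = [[10/3, 3], [120/293, 120/229]]; det S = 34760/67097
solve [mL_A; mL_B] = S·[w00; w01] and [mR_A; mR_B] = S·[w10; w11]:
  w00 = -1/2, w01 = -1, w10 = 1, w11 = 1/2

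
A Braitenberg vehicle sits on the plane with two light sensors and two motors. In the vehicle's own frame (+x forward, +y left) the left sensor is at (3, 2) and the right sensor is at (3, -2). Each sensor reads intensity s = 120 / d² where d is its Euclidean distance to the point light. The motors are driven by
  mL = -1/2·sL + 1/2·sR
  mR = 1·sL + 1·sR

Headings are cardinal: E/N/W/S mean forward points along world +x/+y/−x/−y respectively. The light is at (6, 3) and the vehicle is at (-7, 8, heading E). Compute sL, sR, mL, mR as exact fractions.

left sensor world pos  = (-4, 10); dL² = 149
right sensor world pos = (-4, 6); dR² = 109
sL = 120/149 = 120/149
sR = 120/109 = 120/109
mL = -1/2·sL + 1/2·sR = 2400/16241
mR = 1·sL + 1·sR = 30960/16241

120/149 120/109 2400/16241 30960/16241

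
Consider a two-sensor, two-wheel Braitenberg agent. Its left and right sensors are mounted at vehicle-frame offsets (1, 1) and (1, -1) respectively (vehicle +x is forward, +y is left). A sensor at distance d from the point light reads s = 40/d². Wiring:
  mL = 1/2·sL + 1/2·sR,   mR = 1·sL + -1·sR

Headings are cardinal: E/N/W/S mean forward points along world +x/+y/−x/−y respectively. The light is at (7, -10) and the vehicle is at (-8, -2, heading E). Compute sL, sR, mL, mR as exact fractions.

40/277 8/49 2088/13573 -256/13573

left sensor world pos  = (-7, -1); dL² = 277
right sensor world pos = (-7, -3); dR² = 245
sL = 40/277 = 40/277
sR = 40/245 = 8/49
mL = 1/2·sL + 1/2·sR = 2088/13573
mR = 1·sL + -1·sR = -256/13573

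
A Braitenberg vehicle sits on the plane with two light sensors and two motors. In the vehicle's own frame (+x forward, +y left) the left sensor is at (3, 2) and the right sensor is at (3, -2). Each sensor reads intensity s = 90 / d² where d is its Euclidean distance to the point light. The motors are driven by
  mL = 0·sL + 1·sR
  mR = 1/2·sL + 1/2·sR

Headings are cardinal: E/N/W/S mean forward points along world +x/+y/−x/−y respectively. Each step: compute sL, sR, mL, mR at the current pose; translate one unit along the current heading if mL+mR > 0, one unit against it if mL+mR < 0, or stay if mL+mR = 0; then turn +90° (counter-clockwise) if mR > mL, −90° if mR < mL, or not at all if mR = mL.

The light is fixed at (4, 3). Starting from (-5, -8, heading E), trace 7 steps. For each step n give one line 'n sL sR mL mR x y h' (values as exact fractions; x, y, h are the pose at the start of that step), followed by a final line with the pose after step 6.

n=0: pose=(-5,-8,E); sL=10/13, sR=18/41; mL=18/41, mR=322/533; mL+mR=556/533 → advance +1; mR−mL=88/533 → turn +1·90°
n=1: pose=(-4,-8,N); sL=45/82, sR=9/10; mL=9/10, mR=297/410; mL+mR=333/205 → advance +1; mR−mL=-36/205 → turn -1·90°
n=2: pose=(-4,-7,E); sL=90/89, sR=90/169; mL=90/169, mR=11610/15041; mL+mR=19620/15041 → advance +1; mR−mL=3600/15041 → turn +1·90°
n=3: pose=(-3,-7,N); sL=9/13, sR=45/37; mL=45/37, mR=459/481; mL+mR=1044/481 → advance +1; mR−mL=-126/481 → turn -1·90°
n=4: pose=(-3,-6,E); sL=18/13, sR=90/137; mL=90/137, mR=1818/1781; mL+mR=2988/1781 → advance +1; mR−mL=648/1781 → turn +1·90°
n=5: pose=(-2,-6,N); sL=9/10, sR=45/26; mL=45/26, mR=171/130; mL+mR=198/65 → advance +1; mR−mL=-27/65 → turn -1·90°
n=6: pose=(-2,-5,E); sL=2, sR=90/109; mL=90/109, mR=154/109; mL+mR=244/109 → advance +1; mR−mL=64/109 → turn +1·90°

0 10/13 18/41 18/41 322/533 -5 -8 E
1 45/82 9/10 9/10 297/410 -4 -8 N
2 90/89 90/169 90/169 11610/15041 -4 -7 E
3 9/13 45/37 45/37 459/481 -3 -7 N
4 18/13 90/137 90/137 1818/1781 -3 -6 E
5 9/10 45/26 45/26 171/130 -2 -6 N
6 2 90/109 90/109 154/109 -2 -5 E
final -1 -5 N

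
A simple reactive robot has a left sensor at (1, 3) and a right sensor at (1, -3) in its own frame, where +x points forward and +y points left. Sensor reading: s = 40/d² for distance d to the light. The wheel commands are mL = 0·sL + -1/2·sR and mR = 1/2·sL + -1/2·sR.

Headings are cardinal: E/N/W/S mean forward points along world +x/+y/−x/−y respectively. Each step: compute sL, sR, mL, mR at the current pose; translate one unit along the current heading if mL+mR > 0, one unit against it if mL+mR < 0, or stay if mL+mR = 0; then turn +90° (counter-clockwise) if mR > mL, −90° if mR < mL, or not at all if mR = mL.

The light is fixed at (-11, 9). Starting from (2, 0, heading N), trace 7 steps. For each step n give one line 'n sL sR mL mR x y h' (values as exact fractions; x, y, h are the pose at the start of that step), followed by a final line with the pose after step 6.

0 10/41 1/8 -1/16 39/656 2 0 N
1 40/313 40/193 -20/193 -2400/60409 2 -1 W
2 4/41 20/121 -10/121 -168/4961 3 -1 S
3 40/261 40/369 -20/369 80/3567 3 0 E
4 10/41 1/8 -1/16 39/656 2 0 N
5 40/313 40/193 -20/193 -2400/60409 2 -1 W
6 4/41 20/121 -10/121 -168/4961 3 -1 S
final 3 0 E

n=0: pose=(2,0,N); sL=10/41, sR=1/8; mL=-1/16, mR=39/656; mL+mR=-1/328 → advance -1; mR−mL=5/41 → turn +1·90°
n=1: pose=(2,-1,W); sL=40/313, sR=40/193; mL=-20/193, mR=-2400/60409; mL+mR=-8660/60409 → advance -1; mR−mL=20/313 → turn +1·90°
n=2: pose=(3,-1,S); sL=4/41, sR=20/121; mL=-10/121, mR=-168/4961; mL+mR=-578/4961 → advance -1; mR−mL=2/41 → turn +1·90°
n=3: pose=(3,0,E); sL=40/261, sR=40/369; mL=-20/369, mR=80/3567; mL+mR=-340/10701 → advance -1; mR−mL=20/261 → turn +1·90°
n=4: pose=(2,0,N); sL=10/41, sR=1/8; mL=-1/16, mR=39/656; mL+mR=-1/328 → advance -1; mR−mL=5/41 → turn +1·90°
n=5: pose=(2,-1,W); sL=40/313, sR=40/193; mL=-20/193, mR=-2400/60409; mL+mR=-8660/60409 → advance -1; mR−mL=20/313 → turn +1·90°
n=6: pose=(3,-1,S); sL=4/41, sR=20/121; mL=-10/121, mR=-168/4961; mL+mR=-578/4961 → advance -1; mR−mL=2/41 → turn +1·90°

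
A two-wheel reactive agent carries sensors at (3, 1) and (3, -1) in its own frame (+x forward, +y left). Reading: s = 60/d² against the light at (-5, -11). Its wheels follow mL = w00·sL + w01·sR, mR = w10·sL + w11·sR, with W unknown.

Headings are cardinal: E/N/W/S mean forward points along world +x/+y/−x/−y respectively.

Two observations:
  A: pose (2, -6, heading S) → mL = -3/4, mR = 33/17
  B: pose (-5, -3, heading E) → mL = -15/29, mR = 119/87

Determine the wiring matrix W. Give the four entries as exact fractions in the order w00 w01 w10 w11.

0 -1/2 1/2 1

obs A: pose=(2,-6,S) → sL=15/17, sR=3/2, mL=-3/4, mR=33/17
obs B: pose=(-5,-3,E) → sL=2/3, sR=30/29, mL=-15/29, mR=119/87
sensor matrix S = [[15/17, 3/2], [2/3, 30/29]]; det S = -43/493
solve [mL_A; mL_B] = S·[w00; w01] and [mR_A; mR_B] = S·[w10; w11]:
  w00 = 0, w01 = -1/2, w10 = 1/2, w11 = 1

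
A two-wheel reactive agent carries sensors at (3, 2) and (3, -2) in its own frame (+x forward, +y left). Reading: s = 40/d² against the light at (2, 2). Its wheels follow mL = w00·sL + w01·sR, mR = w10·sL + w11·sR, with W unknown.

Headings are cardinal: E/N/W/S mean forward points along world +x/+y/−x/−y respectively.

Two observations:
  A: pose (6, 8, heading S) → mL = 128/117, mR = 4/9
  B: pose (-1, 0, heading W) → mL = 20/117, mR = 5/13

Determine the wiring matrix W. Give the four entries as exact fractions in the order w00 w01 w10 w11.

-1/2 1/2 1/2 0

obs A: pose=(6,8,S) → sL=8/9, sR=40/13, mL=128/117, mR=4/9
obs B: pose=(-1,0,W) → sL=10/13, sR=10/9, mL=20/117, mR=5/13
sensor matrix S = [[8/9, 40/13], [10/13, 10/9]]; det S = -18880/13689
solve [mL_A; mL_B] = S·[w00; w01] and [mR_A; mR_B] = S·[w10; w11]:
  w00 = -1/2, w01 = 1/2, w10 = 1/2, w11 = 0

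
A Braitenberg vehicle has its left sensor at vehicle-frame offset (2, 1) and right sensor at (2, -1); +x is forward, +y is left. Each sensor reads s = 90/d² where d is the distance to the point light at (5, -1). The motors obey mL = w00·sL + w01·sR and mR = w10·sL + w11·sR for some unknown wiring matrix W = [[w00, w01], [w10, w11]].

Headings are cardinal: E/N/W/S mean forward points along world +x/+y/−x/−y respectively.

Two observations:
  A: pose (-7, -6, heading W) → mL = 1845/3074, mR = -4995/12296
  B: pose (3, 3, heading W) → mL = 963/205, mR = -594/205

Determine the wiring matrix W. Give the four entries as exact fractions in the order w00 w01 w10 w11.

1 1/2 -1/2 -1/2

obs A: pose=(-7,-6,W) → sL=45/116, sR=45/106, mL=1845/3074, mR=-4995/12296
obs B: pose=(3,3,W) → sL=18/5, sR=90/41, mL=963/205, mR=-594/205
sensor matrix S = [[45/116, 45/106], [18/5, 90/41]]; det S = -85293/126034
solve [mL_A; mL_B] = S·[w00; w01] and [mR_A; mR_B] = S·[w10; w11]:
  w00 = 1, w01 = 1/2, w10 = -1/2, w11 = -1/2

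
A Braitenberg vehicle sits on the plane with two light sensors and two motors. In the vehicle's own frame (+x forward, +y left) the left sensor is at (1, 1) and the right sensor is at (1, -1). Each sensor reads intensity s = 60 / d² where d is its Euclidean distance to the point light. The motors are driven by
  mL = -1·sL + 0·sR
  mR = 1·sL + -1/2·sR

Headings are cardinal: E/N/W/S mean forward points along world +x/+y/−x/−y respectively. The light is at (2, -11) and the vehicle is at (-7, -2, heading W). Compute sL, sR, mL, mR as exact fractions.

15/41 3/10 -15/41 177/820

left sensor world pos  = (-8, -3); dL² = 164
right sensor world pos = (-8, -1); dR² = 200
sL = 60/164 = 15/41
sR = 60/200 = 3/10
mL = -1·sL + 0·sR = -15/41
mR = 1·sL + -1/2·sR = 177/820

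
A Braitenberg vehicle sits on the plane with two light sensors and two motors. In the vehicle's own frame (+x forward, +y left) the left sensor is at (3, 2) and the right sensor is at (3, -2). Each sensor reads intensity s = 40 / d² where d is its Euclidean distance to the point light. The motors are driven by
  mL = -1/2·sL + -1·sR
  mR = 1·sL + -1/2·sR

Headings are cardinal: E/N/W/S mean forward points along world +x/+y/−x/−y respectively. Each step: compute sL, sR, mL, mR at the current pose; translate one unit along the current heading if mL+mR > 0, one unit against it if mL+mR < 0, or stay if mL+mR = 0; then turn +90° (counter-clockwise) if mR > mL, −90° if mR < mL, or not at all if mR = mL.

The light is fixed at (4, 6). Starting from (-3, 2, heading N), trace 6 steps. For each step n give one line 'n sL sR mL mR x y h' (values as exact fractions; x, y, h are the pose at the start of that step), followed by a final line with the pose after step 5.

n=0: pose=(-3,2,N); sL=20/41, sR=20/13; mL=-950/533, mR=-150/533; mL+mR=-1100/533 → advance -1; mR−mL=800/533 → turn +1·90°
n=1: pose=(-3,1,W); sL=40/149, sR=40/109; mL=-8140/16241, mR=1380/16241; mL+mR=-6760/16241 → advance -1; mR−mL=9520/16241 → turn +1·90°
n=2: pose=(-2,1,S); sL=1/2, sR=5/16; mL=-9/16, mR=11/32; mL+mR=-7/32 → advance -1; mR−mL=29/32 → turn +1·90°
n=3: pose=(-2,2,E); sL=40/13, sR=8/9; mL=-284/117, mR=308/117; mL+mR=8/39 → advance +1; mR−mL=592/117 → turn +1·90°
n=4: pose=(-1,2,N); sL=4/5, sR=4; mL=-22/5, mR=-6/5; mL+mR=-28/5 → advance -1; mR−mL=16/5 → turn +1·90°
n=5: pose=(-1,1,W); sL=40/113, sR=40/73; mL=-5980/8249, mR=660/8249; mL+mR=-5320/8249 → advance -1; mR−mL=6640/8249 → turn +1·90°

0 20/41 20/13 -950/533 -150/533 -3 2 N
1 40/149 40/109 -8140/16241 1380/16241 -3 1 W
2 1/2 5/16 -9/16 11/32 -2 1 S
3 40/13 8/9 -284/117 308/117 -2 2 E
4 4/5 4 -22/5 -6/5 -1 2 N
5 40/113 40/73 -5980/8249 660/8249 -1 1 W
final 0 1 S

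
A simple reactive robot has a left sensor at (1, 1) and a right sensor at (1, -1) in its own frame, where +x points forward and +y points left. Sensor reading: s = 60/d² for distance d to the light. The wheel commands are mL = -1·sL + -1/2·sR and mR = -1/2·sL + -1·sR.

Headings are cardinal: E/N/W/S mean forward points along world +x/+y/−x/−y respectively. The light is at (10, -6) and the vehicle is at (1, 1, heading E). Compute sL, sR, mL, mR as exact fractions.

15/32 3/5 -123/160 -267/320

left sensor world pos  = (2, 2); dL² = 128
right sensor world pos = (2, 0); dR² = 100
sL = 60/128 = 15/32
sR = 60/100 = 3/5
mL = -1·sL + -1/2·sR = -123/160
mR = -1/2·sL + -1·sR = -267/320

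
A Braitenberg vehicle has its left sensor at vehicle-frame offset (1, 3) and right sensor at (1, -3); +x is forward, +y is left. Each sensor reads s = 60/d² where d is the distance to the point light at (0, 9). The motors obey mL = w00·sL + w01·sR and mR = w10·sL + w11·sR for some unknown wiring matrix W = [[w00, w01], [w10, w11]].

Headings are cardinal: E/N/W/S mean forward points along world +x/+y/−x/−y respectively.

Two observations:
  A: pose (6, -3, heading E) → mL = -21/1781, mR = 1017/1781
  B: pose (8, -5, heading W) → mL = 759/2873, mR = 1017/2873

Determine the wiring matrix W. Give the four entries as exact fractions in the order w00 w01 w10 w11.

-1/2 1 1 1/2

obs A: pose=(6,-3,E) → sL=6/13, sR=30/137, mL=-21/1781, mR=1017/1781
obs B: pose=(8,-5,W) → sL=30/169, sR=6/17, mL=759/2873, mR=1017/2873
sensor matrix S = [[6/13, 30/137], [30/169, 6/17]]; det S = 48816/393601
solve [mL_A; mL_B] = S·[w00; w01] and [mR_A; mR_B] = S·[w10; w11]:
  w00 = -1/2, w01 = 1, w10 = 1, w11 = 1/2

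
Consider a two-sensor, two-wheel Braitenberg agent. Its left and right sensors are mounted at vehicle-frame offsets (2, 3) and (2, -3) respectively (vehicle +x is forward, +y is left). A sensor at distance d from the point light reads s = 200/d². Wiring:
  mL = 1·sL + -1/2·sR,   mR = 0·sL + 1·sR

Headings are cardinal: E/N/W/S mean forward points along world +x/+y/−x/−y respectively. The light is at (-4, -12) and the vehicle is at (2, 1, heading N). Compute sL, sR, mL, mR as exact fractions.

100/117 100/153 350/663 100/153

left sensor world pos  = (-1, 3); dL² = 234
right sensor world pos = (5, 3); dR² = 306
sL = 200/234 = 100/117
sR = 200/306 = 100/153
mL = 1·sL + -1/2·sR = 350/663
mR = 0·sL + 1·sR = 100/153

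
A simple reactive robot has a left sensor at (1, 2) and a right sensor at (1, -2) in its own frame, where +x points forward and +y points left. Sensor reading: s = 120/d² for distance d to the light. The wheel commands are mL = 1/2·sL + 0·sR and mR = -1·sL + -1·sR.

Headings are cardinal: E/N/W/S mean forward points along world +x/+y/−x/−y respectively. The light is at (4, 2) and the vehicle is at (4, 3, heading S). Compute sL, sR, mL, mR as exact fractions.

left sensor world pos  = (6, 2); dL² = 4
right sensor world pos = (2, 2); dR² = 4
sL = 120/4 = 30
sR = 120/4 = 30
mL = 1/2·sL + 0·sR = 15
mR = -1·sL + -1·sR = -60

30 30 15 -60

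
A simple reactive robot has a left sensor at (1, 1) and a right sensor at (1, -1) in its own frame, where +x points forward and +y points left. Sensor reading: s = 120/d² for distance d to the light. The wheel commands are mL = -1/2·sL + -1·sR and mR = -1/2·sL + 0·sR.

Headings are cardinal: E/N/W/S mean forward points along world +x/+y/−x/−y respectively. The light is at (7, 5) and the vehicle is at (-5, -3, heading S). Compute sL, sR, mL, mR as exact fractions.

left sensor world pos  = (-4, -4); dL² = 202
right sensor world pos = (-6, -4); dR² = 250
sL = 120/202 = 60/101
sR = 120/250 = 12/25
mL = -1/2·sL + -1·sR = -1962/2525
mR = -1/2·sL + 0·sR = -30/101

60/101 12/25 -1962/2525 -30/101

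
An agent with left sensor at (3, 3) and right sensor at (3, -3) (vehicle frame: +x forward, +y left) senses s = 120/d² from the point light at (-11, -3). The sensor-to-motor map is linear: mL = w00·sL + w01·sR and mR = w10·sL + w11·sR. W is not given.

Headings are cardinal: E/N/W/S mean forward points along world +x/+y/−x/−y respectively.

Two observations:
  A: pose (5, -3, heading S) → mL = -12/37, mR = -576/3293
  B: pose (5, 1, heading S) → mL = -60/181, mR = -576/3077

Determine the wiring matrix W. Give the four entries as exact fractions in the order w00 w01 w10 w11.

-1 0 1/2 -1/2

obs A: pose=(5,-3,S) → sL=12/37, sR=60/89, mL=-12/37, mR=-576/3293
obs B: pose=(5,1,S) → sL=60/181, sR=12/17, mL=-60/181, mR=-576/3077
sensor matrix S = [[12/37, 60/89], [60/181, 12/17]]; det S = 55296/10132561
solve [mL_A; mL_B] = S·[w00; w01] and [mR_A; mR_B] = S·[w10; w11]:
  w00 = -1, w01 = 0, w10 = 1/2, w11 = -1/2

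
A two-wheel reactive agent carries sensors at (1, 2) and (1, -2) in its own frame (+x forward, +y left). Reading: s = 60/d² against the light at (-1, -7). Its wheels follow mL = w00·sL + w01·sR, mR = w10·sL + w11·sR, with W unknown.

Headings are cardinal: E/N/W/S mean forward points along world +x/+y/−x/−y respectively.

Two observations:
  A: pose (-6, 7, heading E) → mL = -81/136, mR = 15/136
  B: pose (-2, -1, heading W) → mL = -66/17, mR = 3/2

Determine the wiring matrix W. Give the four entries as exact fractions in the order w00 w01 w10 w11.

obs A: pose=(-6,7,E) → sL=15/68, sR=3/8, mL=-81/136, mR=15/136
obs B: pose=(-2,-1,W) → sL=3, sR=15/17, mL=-66/17, mR=3/2
sensor matrix S = [[15/68, 3/8], [3, 15/17]]; det S = -2151/2312
solve [mL_A; mL_B] = S·[w00; w01] and [mR_A; mR_B] = S·[w10; w11]:
  w00 = -1, w01 = -1, w10 = 1/2, w11 = 0

-1 -1 1/2 0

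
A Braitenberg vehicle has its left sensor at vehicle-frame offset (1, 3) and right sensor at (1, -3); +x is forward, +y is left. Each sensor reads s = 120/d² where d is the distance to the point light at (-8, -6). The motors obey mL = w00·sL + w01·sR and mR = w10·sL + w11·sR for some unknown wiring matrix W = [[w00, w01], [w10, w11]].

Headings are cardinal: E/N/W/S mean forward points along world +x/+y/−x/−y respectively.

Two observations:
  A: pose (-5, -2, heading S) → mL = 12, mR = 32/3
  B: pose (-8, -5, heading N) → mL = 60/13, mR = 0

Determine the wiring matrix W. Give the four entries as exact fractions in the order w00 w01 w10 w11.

-1/2 1 -1 1

obs A: pose=(-5,-2,S) → sL=8/3, sR=40/3, mL=12, mR=32/3
obs B: pose=(-8,-5,N) → sL=120/13, sR=120/13, mL=60/13, mR=0
sensor matrix S = [[8/3, 40/3], [120/13, 120/13]]; det S = -1280/13
solve [mL_A; mL_B] = S·[w00; w01] and [mR_A; mR_B] = S·[w10; w11]:
  w00 = -1/2, w01 = 1, w10 = -1, w11 = 1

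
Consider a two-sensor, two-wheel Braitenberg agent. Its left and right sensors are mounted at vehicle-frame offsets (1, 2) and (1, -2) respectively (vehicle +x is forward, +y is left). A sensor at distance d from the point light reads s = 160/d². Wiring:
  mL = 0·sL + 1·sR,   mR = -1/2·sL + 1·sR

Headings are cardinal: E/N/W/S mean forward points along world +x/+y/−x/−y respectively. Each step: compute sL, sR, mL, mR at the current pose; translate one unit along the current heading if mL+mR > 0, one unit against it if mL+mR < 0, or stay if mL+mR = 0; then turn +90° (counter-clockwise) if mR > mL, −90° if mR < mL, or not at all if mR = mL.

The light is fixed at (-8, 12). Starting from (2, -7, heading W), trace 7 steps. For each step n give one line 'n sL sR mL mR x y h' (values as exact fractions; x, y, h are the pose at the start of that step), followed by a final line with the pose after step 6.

n=0: pose=(2,-7,W); sL=80/261, sR=16/37; mL=16/37, mR=2696/9657; mL+mR=6872/9657 → advance +1; mR−mL=-40/261 → turn -1·90°
n=1: pose=(1,-7,N); sL=160/373, sR=32/89; mL=32/89, mR=4816/33197; mL+mR=16752/33197 → advance +1; mR−mL=-80/373 → turn -1·90°
n=2: pose=(1,-6,E); sL=40/89, sR=8/25; mL=8/25, mR=212/2225; mL+mR=924/2225 → advance +1; mR−mL=-20/89 → turn -1·90°
n=3: pose=(2,-6,S); sL=32/101, sR=32/85; mL=32/85, mR=1872/8585; mL+mR=5104/8585 → advance +1; mR−mL=-16/101 → turn -1·90°
n=4: pose=(2,-7,W); sL=80/261, sR=16/37; mL=16/37, mR=2696/9657; mL+mR=6872/9657 → advance +1; mR−mL=-40/261 → turn -1·90°
n=5: pose=(1,-7,N); sL=160/373, sR=32/89; mL=32/89, mR=4816/33197; mL+mR=16752/33197 → advance +1; mR−mL=-80/373 → turn -1·90°
n=6: pose=(1,-6,E); sL=40/89, sR=8/25; mL=8/25, mR=212/2225; mL+mR=924/2225 → advance +1; mR−mL=-20/89 → turn -1·90°

0 80/261 16/37 16/37 2696/9657 2 -7 W
1 160/373 32/89 32/89 4816/33197 1 -7 N
2 40/89 8/25 8/25 212/2225 1 -6 E
3 32/101 32/85 32/85 1872/8585 2 -6 S
4 80/261 16/37 16/37 2696/9657 2 -7 W
5 160/373 32/89 32/89 4816/33197 1 -7 N
6 40/89 8/25 8/25 212/2225 1 -6 E
final 2 -6 S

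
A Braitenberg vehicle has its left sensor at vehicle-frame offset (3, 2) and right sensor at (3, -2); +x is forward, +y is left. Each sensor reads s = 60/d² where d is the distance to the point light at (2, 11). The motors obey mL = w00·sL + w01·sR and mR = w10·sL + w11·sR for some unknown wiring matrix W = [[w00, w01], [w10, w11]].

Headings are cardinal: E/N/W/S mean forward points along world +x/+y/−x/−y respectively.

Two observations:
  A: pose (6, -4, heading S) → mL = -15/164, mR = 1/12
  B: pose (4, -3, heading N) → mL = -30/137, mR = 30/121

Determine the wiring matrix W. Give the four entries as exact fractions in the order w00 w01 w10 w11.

obs A: pose=(6,-4,S) → sL=1/6, sR=15/82, mL=-15/164, mR=1/12
obs B: pose=(4,-3,N) → sL=60/121, sR=60/137, mL=-30/137, mR=30/121
sensor matrix S = [[1/6, 15/82], [60/121, 60/137]]; det S = -12040/679657
solve [mL_A; mL_B] = S·[w00; w01] and [mR_A; mR_B] = S·[w10; w11]:
  w00 = 0, w01 = -1/2, w10 = 1/2, w11 = 0

0 -1/2 1/2 0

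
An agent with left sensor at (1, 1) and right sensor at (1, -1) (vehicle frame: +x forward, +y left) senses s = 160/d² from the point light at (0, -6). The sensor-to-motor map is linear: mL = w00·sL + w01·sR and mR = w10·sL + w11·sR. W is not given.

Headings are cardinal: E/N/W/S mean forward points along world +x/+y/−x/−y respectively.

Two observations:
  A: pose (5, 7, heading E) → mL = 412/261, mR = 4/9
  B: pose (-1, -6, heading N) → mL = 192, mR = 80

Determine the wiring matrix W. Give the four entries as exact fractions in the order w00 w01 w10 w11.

1 1 0 1/2

obs A: pose=(5,7,E) → sL=20/29, sR=8/9, mL=412/261, mR=4/9
obs B: pose=(-1,-6,N) → sL=32, sR=160, mL=192, mR=80
sensor matrix S = [[20/29, 8/9], [32, 160]]; det S = 21376/261
solve [mL_A; mL_B] = S·[w00; w01] and [mR_A; mR_B] = S·[w10; w11]:
  w00 = 1, w01 = 1, w10 = 0, w11 = 1/2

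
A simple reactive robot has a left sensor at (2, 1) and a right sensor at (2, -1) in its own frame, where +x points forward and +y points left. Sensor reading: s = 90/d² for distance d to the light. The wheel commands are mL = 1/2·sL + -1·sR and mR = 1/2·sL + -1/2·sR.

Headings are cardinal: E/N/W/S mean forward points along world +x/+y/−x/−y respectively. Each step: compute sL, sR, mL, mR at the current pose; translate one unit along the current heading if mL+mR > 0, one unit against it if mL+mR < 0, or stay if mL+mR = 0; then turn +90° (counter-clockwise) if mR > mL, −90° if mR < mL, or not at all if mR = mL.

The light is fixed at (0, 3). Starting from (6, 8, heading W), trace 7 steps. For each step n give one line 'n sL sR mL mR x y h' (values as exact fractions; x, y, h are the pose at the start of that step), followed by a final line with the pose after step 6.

n=0: pose=(6,8,W); sL=45/16, sR=45/26; mL=-135/416, mR=225/416; mL+mR=45/208 → advance +1; mR−mL=45/52 → turn +1·90°
n=1: pose=(5,8,S); sL=2, sR=18/5; mL=-13/5, mR=-4/5; mL+mR=-17/5 → advance -1; mR−mL=9/5 → turn +1·90°
n=2: pose=(5,9,E); sL=45/49, sR=45/37; mL=-2745/3626, mR=-270/1813; mL+mR=-3285/3626 → advance -1; mR−mL=45/74 → turn +1·90°
n=3: pose=(4,9,N); sL=90/73, sR=90/89; mL=-2565/6497, mR=720/6497; mL+mR=-1845/6497 → advance -1; mR−mL=45/89 → turn +1·90°
n=4: pose=(4,8,W); sL=9/2, sR=9/4; mL=0, mR=9/8; mL+mR=9/8 → advance +1; mR−mL=9/8 → turn +1·90°
n=5: pose=(3,8,S); sL=18/5, sR=90/13; mL=-333/65, mR=-108/65; mL+mR=-441/65 → advance -1; mR−mL=45/13 → turn +1·90°
n=6: pose=(3,9,E); sL=45/37, sR=9/5; mL=-441/370, mR=-54/185; mL+mR=-549/370 → advance -1; mR−mL=9/10 → turn +1·90°

0 45/16 45/26 -135/416 225/416 6 8 W
1 2 18/5 -13/5 -4/5 5 8 S
2 45/49 45/37 -2745/3626 -270/1813 5 9 E
3 90/73 90/89 -2565/6497 720/6497 4 9 N
4 9/2 9/4 0 9/8 4 8 W
5 18/5 90/13 -333/65 -108/65 3 8 S
6 45/37 9/5 -441/370 -54/185 3 9 E
final 2 9 N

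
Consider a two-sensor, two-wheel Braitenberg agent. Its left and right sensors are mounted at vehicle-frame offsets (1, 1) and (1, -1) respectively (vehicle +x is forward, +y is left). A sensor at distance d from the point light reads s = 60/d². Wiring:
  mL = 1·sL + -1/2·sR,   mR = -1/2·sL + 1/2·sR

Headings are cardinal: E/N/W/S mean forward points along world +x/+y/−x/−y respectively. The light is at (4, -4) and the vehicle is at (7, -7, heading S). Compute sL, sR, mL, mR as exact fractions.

15/8 3 3/8 9/16

left sensor world pos  = (8, -8); dL² = 32
right sensor world pos = (6, -8); dR² = 20
sL = 60/32 = 15/8
sR = 60/20 = 3
mL = 1·sL + -1/2·sR = 3/8
mR = -1/2·sL + 1/2·sR = 9/16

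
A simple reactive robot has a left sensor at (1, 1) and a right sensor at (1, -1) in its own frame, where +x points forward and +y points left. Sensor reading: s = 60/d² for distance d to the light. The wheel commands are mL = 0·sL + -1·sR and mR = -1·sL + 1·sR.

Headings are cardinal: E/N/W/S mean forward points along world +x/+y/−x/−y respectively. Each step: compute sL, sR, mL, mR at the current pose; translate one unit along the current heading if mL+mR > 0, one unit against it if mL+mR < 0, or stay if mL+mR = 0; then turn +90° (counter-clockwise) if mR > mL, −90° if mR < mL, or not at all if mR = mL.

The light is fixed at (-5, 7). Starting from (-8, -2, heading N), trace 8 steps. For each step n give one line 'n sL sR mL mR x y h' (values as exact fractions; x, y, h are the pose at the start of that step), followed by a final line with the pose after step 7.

0 3/4 15/17 -15/17 9/68 -8 -2 N
1 60/137 60/97 -60/97 2400/13289 -8 -3 W
2 30/61 6/13 -6/13 -24/793 -7 -3 S
3 12/13 60/101 -60/101 -432/1313 -7 -2 E
4 3/4 15/17 -15/17 9/68 -8 -2 N
5 60/137 60/97 -60/97 2400/13289 -8 -3 W
6 30/61 6/13 -6/13 -24/793 -7 -3 S
7 12/13 60/101 -60/101 -432/1313 -7 -2 E
final -8 -2 N

n=0: pose=(-8,-2,N); sL=3/4, sR=15/17; mL=-15/17, mR=9/68; mL+mR=-3/4 → advance -1; mR−mL=69/68 → turn +1·90°
n=1: pose=(-8,-3,W); sL=60/137, sR=60/97; mL=-60/97, mR=2400/13289; mL+mR=-60/137 → advance -1; mR−mL=10620/13289 → turn +1·90°
n=2: pose=(-7,-3,S); sL=30/61, sR=6/13; mL=-6/13, mR=-24/793; mL+mR=-30/61 → advance -1; mR−mL=342/793 → turn +1·90°
n=3: pose=(-7,-2,E); sL=12/13, sR=60/101; mL=-60/101, mR=-432/1313; mL+mR=-12/13 → advance -1; mR−mL=348/1313 → turn +1·90°
n=4: pose=(-8,-2,N); sL=3/4, sR=15/17; mL=-15/17, mR=9/68; mL+mR=-3/4 → advance -1; mR−mL=69/68 → turn +1·90°
n=5: pose=(-8,-3,W); sL=60/137, sR=60/97; mL=-60/97, mR=2400/13289; mL+mR=-60/137 → advance -1; mR−mL=10620/13289 → turn +1·90°
n=6: pose=(-7,-3,S); sL=30/61, sR=6/13; mL=-6/13, mR=-24/793; mL+mR=-30/61 → advance -1; mR−mL=342/793 → turn +1·90°
n=7: pose=(-7,-2,E); sL=12/13, sR=60/101; mL=-60/101, mR=-432/1313; mL+mR=-12/13 → advance -1; mR−mL=348/1313 → turn +1·90°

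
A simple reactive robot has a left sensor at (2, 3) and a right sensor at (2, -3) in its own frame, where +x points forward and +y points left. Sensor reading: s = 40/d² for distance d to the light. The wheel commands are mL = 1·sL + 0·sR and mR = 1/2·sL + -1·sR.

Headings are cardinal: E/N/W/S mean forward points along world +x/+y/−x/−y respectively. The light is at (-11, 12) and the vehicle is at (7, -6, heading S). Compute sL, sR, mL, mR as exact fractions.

left sensor world pos  = (10, -8); dL² = 841
right sensor world pos = (4, -8); dR² = 625
sL = 40/841 = 40/841
sR = 40/625 = 8/125
mL = 1·sL + 0·sR = 40/841
mR = 1/2·sL + -1·sR = -4228/105125

40/841 8/125 40/841 -4228/105125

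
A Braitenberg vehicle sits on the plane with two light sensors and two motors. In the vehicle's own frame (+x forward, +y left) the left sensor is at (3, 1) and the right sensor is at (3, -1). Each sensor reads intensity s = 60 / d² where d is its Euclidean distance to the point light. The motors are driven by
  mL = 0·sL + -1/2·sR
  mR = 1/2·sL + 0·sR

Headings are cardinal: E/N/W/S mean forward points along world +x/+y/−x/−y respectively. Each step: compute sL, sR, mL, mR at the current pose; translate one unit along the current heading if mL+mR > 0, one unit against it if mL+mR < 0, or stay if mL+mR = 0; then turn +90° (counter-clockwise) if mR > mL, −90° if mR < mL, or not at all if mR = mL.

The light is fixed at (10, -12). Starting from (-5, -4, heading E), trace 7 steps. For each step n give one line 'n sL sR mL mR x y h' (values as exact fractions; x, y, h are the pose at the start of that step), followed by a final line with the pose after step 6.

0 4/15 60/193 -30/193 2/15 -5 -4 E
1 6/41 30/173 -15/173 3/41 -6 -4 N
2 60/397 12/85 -6/85 30/397 -6 -5 W
3 15/68 3/17 -3/34 15/136 -7 -5 S
4 12/49 60/221 -30/221 6/49 -7 -6 E
5 30/221 6/37 -3/37 15/221 -8 -6 N
6 60/457 20/159 -10/159 30/457 -8 -7 W
final -9 -7 S

n=0: pose=(-5,-4,E); sL=4/15, sR=60/193; mL=-30/193, mR=2/15; mL+mR=-64/2895 → advance -1; mR−mL=836/2895 → turn +1·90°
n=1: pose=(-6,-4,N); sL=6/41, sR=30/173; mL=-15/173, mR=3/41; mL+mR=-96/7093 → advance -1; mR−mL=1134/7093 → turn +1·90°
n=2: pose=(-6,-5,W); sL=60/397, sR=12/85; mL=-6/85, mR=30/397; mL+mR=168/33745 → advance +1; mR−mL=4932/33745 → turn +1·90°
n=3: pose=(-7,-5,S); sL=15/68, sR=3/17; mL=-3/34, mR=15/136; mL+mR=3/136 → advance +1; mR−mL=27/136 → turn +1·90°
n=4: pose=(-7,-6,E); sL=12/49, sR=60/221; mL=-30/221, mR=6/49; mL+mR=-144/10829 → advance -1; mR−mL=2796/10829 → turn +1·90°
n=5: pose=(-8,-6,N); sL=30/221, sR=6/37; mL=-3/37, mR=15/221; mL+mR=-108/8177 → advance -1; mR−mL=1218/8177 → turn +1·90°
n=6: pose=(-8,-7,W); sL=60/457, sR=20/159; mL=-10/159, mR=30/457; mL+mR=200/72663 → advance +1; mR−mL=9340/72663 → turn +1·90°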